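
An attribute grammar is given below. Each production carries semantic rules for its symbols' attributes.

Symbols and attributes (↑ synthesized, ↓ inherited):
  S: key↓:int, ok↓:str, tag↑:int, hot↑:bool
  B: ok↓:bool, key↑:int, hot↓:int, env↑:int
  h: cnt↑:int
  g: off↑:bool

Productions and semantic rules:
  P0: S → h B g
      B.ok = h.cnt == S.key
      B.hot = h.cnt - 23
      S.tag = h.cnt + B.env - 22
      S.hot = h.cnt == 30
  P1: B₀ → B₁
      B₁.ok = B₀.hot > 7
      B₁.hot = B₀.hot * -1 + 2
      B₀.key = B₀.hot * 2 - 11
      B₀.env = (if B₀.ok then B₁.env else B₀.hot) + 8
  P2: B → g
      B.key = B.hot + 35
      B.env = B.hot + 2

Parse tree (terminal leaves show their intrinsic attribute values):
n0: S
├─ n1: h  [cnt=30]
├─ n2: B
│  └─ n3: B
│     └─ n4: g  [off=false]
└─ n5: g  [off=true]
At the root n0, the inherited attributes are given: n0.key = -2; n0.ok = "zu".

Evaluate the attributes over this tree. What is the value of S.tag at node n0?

23

1. n0.key = -2  [given at root]
2. n0.ok = "zu"  [given at root]
3. n1.cnt = 30  [terminal]
4. n2.ok = false  [h.cnt == S.key]
5. n2.hot = 7  [h.cnt - 23]
6. n3.ok = false  [B₀.hot > 7]
7. n3.hot = -5  [B₀.hot * -1 + 2]
8. n4.off = false  [terminal]
9. n3.key = 30  [B.hot + 35]
10. n3.env = -3  [B.hot + 2]
11. n2.key = 3  [B₀.hot * 2 - 11]
12. n2.env = 15  [(if B₀.ok then B₁.env else B₀.hot) + 8]
13. n5.off = true  [terminal]
14. n0.tag = 23  [h.cnt + B.env - 22]
15. n0.hot = true  [h.cnt == 30]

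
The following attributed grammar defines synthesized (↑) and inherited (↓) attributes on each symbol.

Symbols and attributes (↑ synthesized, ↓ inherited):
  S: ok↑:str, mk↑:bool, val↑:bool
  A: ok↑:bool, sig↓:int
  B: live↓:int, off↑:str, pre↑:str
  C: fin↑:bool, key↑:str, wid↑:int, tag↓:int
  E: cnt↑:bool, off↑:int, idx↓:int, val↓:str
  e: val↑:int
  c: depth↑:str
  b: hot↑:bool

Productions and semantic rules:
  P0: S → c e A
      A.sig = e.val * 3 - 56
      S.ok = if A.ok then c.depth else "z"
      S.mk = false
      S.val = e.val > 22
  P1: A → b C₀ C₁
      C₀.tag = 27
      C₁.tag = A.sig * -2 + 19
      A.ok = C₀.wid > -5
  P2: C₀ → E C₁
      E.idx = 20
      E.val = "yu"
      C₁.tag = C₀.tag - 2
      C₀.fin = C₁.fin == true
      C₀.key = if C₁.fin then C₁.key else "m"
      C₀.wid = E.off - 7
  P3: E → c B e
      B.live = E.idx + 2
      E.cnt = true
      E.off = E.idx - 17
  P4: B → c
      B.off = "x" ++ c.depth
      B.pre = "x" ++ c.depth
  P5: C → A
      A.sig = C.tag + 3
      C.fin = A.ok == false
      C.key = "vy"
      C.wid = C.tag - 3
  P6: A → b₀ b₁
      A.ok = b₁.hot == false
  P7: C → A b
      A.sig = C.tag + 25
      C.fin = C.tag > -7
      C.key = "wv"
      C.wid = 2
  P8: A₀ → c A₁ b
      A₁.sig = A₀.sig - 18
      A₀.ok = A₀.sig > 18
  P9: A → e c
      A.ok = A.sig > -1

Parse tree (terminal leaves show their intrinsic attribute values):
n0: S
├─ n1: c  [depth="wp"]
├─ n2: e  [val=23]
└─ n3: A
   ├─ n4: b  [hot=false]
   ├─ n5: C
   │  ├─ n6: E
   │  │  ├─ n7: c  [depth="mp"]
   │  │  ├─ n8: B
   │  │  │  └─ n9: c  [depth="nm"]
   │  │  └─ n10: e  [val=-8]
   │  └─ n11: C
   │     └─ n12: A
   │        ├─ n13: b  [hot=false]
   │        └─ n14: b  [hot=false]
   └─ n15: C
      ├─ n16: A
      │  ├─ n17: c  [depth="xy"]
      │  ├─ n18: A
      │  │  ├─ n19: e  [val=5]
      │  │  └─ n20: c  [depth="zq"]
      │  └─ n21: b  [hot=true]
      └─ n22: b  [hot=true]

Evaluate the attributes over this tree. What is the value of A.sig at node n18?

1. n1.depth = "wp"  [terminal]
2. n2.val = 23  [terminal]
3. n3.sig = 13  [e.val * 3 - 56]
4. n4.hot = false  [terminal]
5. n5.tag = 27  [27]
6. n6.idx = 20  [20]
7. n6.val = "yu"  ["yu"]
8. n7.depth = "mp"  [terminal]
9. n8.live = 22  [E.idx + 2]
10. n9.depth = "nm"  [terminal]
11. n8.off = "xnm"  ["x" ++ c.depth]
12. n8.pre = "xnm"  ["x" ++ c.depth]
13. n10.val = -8  [terminal]
14. n6.cnt = true  [true]
15. n6.off = 3  [E.idx - 17]
16. n11.tag = 25  [C₀.tag - 2]
17. n12.sig = 28  [C.tag + 3]
18. n13.hot = false  [terminal]
19. n14.hot = false  [terminal]
20. n12.ok = true  [b₁.hot == false]
21. n11.fin = false  [A.ok == false]
22. n11.key = "vy"  ["vy"]
23. n11.wid = 22  [C.tag - 3]
24. n5.fin = false  [C₁.fin == true]
25. n5.key = "m"  [if C₁.fin then C₁.key else "m"]
26. n5.wid = -4  [E.off - 7]
27. n15.tag = -7  [A.sig * -2 + 19]
28. n16.sig = 18  [C.tag + 25]
29. n17.depth = "xy"  [terminal]
30. n18.sig = 0  [A₀.sig - 18]
31. n19.val = 5  [terminal]
32. n20.depth = "zq"  [terminal]
33. n18.ok = true  [A.sig > -1]
34. n21.hot = true  [terminal]
35. n16.ok = false  [A₀.sig > 18]
36. n22.hot = true  [terminal]
37. n15.fin = false  [C.tag > -7]
38. n15.key = "wv"  ["wv"]
39. n15.wid = 2  [2]
40. n3.ok = true  [C₀.wid > -5]
41. n0.ok = "wp"  [if A.ok then c.depth else "z"]
42. n0.mk = false  [false]
43. n0.val = true  [e.val > 22]

0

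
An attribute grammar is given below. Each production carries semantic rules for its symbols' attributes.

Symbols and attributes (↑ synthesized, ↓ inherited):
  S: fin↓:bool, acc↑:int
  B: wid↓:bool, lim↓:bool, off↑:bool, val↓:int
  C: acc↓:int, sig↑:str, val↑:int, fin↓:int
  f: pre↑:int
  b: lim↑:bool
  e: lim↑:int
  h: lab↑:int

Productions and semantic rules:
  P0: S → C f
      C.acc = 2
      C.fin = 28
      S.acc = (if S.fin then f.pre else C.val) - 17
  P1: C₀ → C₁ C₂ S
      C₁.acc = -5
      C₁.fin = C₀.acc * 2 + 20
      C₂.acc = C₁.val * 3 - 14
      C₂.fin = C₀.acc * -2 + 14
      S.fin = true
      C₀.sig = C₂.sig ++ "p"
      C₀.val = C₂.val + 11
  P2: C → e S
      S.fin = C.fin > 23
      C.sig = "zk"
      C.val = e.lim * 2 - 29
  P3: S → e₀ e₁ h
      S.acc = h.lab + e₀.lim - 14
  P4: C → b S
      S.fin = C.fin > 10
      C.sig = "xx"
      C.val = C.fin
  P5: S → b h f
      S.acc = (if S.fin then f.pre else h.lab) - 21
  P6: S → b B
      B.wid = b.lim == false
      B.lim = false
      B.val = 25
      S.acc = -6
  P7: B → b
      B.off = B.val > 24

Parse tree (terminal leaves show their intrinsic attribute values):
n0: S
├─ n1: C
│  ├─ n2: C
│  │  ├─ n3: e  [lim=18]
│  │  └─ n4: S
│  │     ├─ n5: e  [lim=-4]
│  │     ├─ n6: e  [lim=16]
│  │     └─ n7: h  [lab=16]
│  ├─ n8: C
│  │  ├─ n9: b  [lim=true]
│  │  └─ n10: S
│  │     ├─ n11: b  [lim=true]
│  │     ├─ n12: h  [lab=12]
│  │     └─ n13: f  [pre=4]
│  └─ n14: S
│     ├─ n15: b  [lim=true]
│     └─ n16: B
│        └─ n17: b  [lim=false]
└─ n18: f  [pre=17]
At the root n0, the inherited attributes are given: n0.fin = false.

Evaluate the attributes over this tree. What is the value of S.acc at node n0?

1. n0.fin = false  [given at root]
2. n1.acc = 2  [2]
3. n1.fin = 28  [28]
4. n2.acc = -5  [-5]
5. n2.fin = 24  [C₀.acc * 2 + 20]
6. n3.lim = 18  [terminal]
7. n4.fin = true  [C.fin > 23]
8. n5.lim = -4  [terminal]
9. n6.lim = 16  [terminal]
10. n7.lab = 16  [terminal]
11. n4.acc = -2  [h.lab + e₀.lim - 14]
12. n2.sig = "zk"  ["zk"]
13. n2.val = 7  [e.lim * 2 - 29]
14. n8.acc = 7  [C₁.val * 3 - 14]
15. n8.fin = 10  [C₀.acc * -2 + 14]
16. n9.lim = true  [terminal]
17. n10.fin = false  [C.fin > 10]
18. n11.lim = true  [terminal]
19. n12.lab = 12  [terminal]
20. n13.pre = 4  [terminal]
21. n10.acc = -9  [(if S.fin then f.pre else h.lab) - 21]
22. n8.sig = "xx"  ["xx"]
23. n8.val = 10  [C.fin]
24. n14.fin = true  [true]
25. n15.lim = true  [terminal]
26. n16.wid = false  [b.lim == false]
27. n16.lim = false  [false]
28. n16.val = 25  [25]
29. n17.lim = false  [terminal]
30. n16.off = true  [B.val > 24]
31. n14.acc = -6  [-6]
32. n1.sig = "xxp"  [C₂.sig ++ "p"]
33. n1.val = 21  [C₂.val + 11]
34. n18.pre = 17  [terminal]
35. n0.acc = 4  [(if S.fin then f.pre else C.val) - 17]

4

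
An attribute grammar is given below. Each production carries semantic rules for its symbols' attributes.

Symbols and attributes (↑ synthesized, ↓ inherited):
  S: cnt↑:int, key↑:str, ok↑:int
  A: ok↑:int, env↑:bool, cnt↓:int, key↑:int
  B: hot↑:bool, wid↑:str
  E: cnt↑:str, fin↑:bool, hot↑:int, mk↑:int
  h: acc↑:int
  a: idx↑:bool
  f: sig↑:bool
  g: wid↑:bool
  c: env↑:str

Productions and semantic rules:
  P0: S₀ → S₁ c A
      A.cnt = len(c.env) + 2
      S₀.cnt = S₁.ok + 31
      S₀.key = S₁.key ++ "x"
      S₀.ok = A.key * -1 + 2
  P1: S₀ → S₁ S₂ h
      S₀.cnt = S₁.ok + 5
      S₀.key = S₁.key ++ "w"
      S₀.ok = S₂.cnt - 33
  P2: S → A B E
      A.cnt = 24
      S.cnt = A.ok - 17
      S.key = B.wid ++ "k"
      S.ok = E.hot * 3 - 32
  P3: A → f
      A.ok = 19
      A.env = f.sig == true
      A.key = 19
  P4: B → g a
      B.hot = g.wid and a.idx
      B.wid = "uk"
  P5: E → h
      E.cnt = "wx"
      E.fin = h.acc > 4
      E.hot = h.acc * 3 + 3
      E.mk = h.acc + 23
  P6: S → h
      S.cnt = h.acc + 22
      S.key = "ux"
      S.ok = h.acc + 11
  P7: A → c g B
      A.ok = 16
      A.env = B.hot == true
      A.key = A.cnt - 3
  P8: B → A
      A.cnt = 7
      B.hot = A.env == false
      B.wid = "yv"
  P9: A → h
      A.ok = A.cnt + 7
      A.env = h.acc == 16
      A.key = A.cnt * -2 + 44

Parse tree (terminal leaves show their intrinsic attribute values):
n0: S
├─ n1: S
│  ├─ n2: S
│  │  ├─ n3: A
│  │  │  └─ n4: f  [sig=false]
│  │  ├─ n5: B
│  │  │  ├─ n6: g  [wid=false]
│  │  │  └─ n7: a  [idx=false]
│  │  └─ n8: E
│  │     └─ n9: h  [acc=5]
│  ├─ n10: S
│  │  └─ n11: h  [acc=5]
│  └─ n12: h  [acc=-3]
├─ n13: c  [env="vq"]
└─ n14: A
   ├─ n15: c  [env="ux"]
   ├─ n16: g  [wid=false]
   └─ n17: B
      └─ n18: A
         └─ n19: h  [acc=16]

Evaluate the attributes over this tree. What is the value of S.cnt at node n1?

27

1. n3.cnt = 24  [24]
2. n4.sig = false  [terminal]
3. n3.ok = 19  [19]
4. n3.env = false  [f.sig == true]
5. n3.key = 19  [19]
6. n6.wid = false  [terminal]
7. n7.idx = false  [terminal]
8. n5.hot = false  [g.wid and a.idx]
9. n5.wid = "uk"  ["uk"]
10. n9.acc = 5  [terminal]
11. n8.cnt = "wx"  ["wx"]
12. n8.fin = true  [h.acc > 4]
13. n8.hot = 18  [h.acc * 3 + 3]
14. n8.mk = 28  [h.acc + 23]
15. n2.cnt = 2  [A.ok - 17]
16. n2.key = "ukk"  [B.wid ++ "k"]
17. n2.ok = 22  [E.hot * 3 - 32]
18. n11.acc = 5  [terminal]
19. n10.cnt = 27  [h.acc + 22]
20. n10.key = "ux"  ["ux"]
21. n10.ok = 16  [h.acc + 11]
22. n12.acc = -3  [terminal]
23. n1.cnt = 27  [S₁.ok + 5]
24. n1.key = "ukkw"  [S₁.key ++ "w"]
25. n1.ok = -6  [S₂.cnt - 33]
26. n13.env = "vq"  [terminal]
27. n14.cnt = 4  [len(c.env) + 2]
28. n15.env = "ux"  [terminal]
29. n16.wid = false  [terminal]
30. n18.cnt = 7  [7]
31. n19.acc = 16  [terminal]
32. n18.ok = 14  [A.cnt + 7]
33. n18.env = true  [h.acc == 16]
34. n18.key = 30  [A.cnt * -2 + 44]
35. n17.hot = false  [A.env == false]
36. n17.wid = "yv"  ["yv"]
37. n14.ok = 16  [16]
38. n14.env = false  [B.hot == true]
39. n14.key = 1  [A.cnt - 3]
40. n0.cnt = 25  [S₁.ok + 31]
41. n0.key = "ukkwx"  [S₁.key ++ "x"]
42. n0.ok = 1  [A.key * -1 + 2]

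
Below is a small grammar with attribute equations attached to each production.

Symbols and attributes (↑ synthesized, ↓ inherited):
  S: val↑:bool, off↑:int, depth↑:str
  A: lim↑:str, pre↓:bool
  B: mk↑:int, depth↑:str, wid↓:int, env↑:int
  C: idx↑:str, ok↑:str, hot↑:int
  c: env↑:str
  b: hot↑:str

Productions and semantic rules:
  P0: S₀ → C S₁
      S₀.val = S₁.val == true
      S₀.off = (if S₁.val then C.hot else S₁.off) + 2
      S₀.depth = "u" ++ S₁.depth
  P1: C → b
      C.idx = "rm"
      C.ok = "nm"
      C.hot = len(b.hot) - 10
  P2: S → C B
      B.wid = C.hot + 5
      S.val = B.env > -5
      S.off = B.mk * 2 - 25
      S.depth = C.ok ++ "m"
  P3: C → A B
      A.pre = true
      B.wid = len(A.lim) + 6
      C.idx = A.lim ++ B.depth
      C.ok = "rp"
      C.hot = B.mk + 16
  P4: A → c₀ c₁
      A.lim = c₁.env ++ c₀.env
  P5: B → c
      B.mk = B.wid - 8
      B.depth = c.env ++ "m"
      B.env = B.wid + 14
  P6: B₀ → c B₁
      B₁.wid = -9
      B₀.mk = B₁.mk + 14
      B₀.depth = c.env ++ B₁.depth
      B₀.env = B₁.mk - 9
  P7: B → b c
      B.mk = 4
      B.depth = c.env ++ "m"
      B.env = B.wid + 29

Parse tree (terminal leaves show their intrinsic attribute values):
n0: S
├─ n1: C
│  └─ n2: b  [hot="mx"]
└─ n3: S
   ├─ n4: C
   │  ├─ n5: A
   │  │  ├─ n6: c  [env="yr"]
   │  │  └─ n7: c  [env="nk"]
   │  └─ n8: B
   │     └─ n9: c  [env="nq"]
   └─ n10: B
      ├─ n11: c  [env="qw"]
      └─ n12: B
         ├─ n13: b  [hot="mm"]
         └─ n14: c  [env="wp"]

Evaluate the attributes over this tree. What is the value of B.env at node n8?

24

1. n2.hot = "mx"  [terminal]
2. n1.idx = "rm"  ["rm"]
3. n1.ok = "nm"  ["nm"]
4. n1.hot = -8  [len(b.hot) - 10]
5. n5.pre = true  [true]
6. n6.env = "yr"  [terminal]
7. n7.env = "nk"  [terminal]
8. n5.lim = "nkyr"  [c₁.env ++ c₀.env]
9. n8.wid = 10  [len(A.lim) + 6]
10. n9.env = "nq"  [terminal]
11. n8.mk = 2  [B.wid - 8]
12. n8.depth = "nqm"  [c.env ++ "m"]
13. n8.env = 24  [B.wid + 14]
14. n4.idx = "nkyrnqm"  [A.lim ++ B.depth]
15. n4.ok = "rp"  ["rp"]
16. n4.hot = 18  [B.mk + 16]
17. n10.wid = 23  [C.hot + 5]
18. n11.env = "qw"  [terminal]
19. n12.wid = -9  [-9]
20. n13.hot = "mm"  [terminal]
21. n14.env = "wp"  [terminal]
22. n12.mk = 4  [4]
23. n12.depth = "wpm"  [c.env ++ "m"]
24. n12.env = 20  [B.wid + 29]
25. n10.mk = 18  [B₁.mk + 14]
26. n10.depth = "qwwpm"  [c.env ++ B₁.depth]
27. n10.env = -5  [B₁.mk - 9]
28. n3.val = false  [B.env > -5]
29. n3.off = 11  [B.mk * 2 - 25]
30. n3.depth = "rpm"  [C.ok ++ "m"]
31. n0.val = false  [S₁.val == true]
32. n0.off = 13  [(if S₁.val then C.hot else S₁.off) + 2]
33. n0.depth = "urpm"  ["u" ++ S₁.depth]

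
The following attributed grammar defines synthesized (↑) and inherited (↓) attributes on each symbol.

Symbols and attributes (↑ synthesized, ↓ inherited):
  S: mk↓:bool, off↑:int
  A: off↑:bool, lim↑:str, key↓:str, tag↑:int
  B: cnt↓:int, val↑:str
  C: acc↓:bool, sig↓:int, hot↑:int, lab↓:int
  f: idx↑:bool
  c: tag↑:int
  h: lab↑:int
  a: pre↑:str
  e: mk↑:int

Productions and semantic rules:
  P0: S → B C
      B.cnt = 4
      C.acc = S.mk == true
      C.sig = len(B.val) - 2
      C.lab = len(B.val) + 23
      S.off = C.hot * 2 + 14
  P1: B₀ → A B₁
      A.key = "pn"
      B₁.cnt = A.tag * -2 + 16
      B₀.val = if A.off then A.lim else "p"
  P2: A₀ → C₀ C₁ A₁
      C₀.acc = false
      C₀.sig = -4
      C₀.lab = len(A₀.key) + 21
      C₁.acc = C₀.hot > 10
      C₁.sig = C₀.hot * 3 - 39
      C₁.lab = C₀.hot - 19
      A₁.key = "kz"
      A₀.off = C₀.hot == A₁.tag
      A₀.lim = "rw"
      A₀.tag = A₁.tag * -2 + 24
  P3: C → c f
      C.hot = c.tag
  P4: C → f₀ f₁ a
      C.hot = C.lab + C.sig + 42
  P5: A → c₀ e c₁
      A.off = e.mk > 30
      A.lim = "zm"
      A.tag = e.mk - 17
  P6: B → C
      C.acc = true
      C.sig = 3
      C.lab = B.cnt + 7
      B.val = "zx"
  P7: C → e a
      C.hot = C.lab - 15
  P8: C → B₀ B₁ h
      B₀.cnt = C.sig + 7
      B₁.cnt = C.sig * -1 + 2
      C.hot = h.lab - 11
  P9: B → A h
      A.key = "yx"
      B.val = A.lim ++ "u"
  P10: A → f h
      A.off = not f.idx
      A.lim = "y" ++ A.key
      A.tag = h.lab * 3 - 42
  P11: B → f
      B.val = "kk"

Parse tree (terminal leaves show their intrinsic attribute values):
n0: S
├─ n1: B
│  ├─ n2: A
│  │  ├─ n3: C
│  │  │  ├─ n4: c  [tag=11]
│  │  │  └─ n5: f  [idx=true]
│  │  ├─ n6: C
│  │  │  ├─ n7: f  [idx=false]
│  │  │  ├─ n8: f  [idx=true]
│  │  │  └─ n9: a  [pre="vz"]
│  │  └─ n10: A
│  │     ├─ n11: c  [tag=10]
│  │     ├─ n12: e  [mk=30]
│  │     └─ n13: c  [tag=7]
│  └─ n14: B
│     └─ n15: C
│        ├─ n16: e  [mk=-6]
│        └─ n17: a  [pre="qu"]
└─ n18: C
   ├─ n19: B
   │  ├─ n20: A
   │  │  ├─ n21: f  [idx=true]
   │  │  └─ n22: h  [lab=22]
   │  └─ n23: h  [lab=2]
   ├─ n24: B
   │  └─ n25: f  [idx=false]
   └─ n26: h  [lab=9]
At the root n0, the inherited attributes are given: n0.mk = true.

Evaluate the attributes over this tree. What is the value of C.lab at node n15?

27

1. n0.mk = true  [given at root]
2. n1.cnt = 4  [4]
3. n2.key = "pn"  ["pn"]
4. n3.acc = false  [false]
5. n3.sig = -4  [-4]
6. n3.lab = 23  [len(A₀.key) + 21]
7. n4.tag = 11  [terminal]
8. n5.idx = true  [terminal]
9. n3.hot = 11  [c.tag]
10. n6.acc = true  [C₀.hot > 10]
11. n6.sig = -6  [C₀.hot * 3 - 39]
12. n6.lab = -8  [C₀.hot - 19]
13. n7.idx = false  [terminal]
14. n8.idx = true  [terminal]
15. n9.pre = "vz"  [terminal]
16. n6.hot = 28  [C.lab + C.sig + 42]
17. n10.key = "kz"  ["kz"]
18. n11.tag = 10  [terminal]
19. n12.mk = 30  [terminal]
20. n13.tag = 7  [terminal]
21. n10.off = false  [e.mk > 30]
22. n10.lim = "zm"  ["zm"]
23. n10.tag = 13  [e.mk - 17]
24. n2.off = false  [C₀.hot == A₁.tag]
25. n2.lim = "rw"  ["rw"]
26. n2.tag = -2  [A₁.tag * -2 + 24]
27. n14.cnt = 20  [A.tag * -2 + 16]
28. n15.acc = true  [true]
29. n15.sig = 3  [3]
30. n15.lab = 27  [B.cnt + 7]
31. n16.mk = -6  [terminal]
32. n17.pre = "qu"  [terminal]
33. n15.hot = 12  [C.lab - 15]
34. n14.val = "zx"  ["zx"]
35. n1.val = "p"  [if A.off then A.lim else "p"]
36. n18.acc = true  [S.mk == true]
37. n18.sig = -1  [len(B.val) - 2]
38. n18.lab = 24  [len(B.val) + 23]
39. n19.cnt = 6  [C.sig + 7]
40. n20.key = "yx"  ["yx"]
41. n21.idx = true  [terminal]
42. n22.lab = 22  [terminal]
43. n20.off = false  [not f.idx]
44. n20.lim = "yyx"  ["y" ++ A.key]
45. n20.tag = 24  [h.lab * 3 - 42]
46. n23.lab = 2  [terminal]
47. n19.val = "yyxu"  [A.lim ++ "u"]
48. n24.cnt = 3  [C.sig * -1 + 2]
49. n25.idx = false  [terminal]
50. n24.val = "kk"  ["kk"]
51. n26.lab = 9  [terminal]
52. n18.hot = -2  [h.lab - 11]
53. n0.off = 10  [C.hot * 2 + 14]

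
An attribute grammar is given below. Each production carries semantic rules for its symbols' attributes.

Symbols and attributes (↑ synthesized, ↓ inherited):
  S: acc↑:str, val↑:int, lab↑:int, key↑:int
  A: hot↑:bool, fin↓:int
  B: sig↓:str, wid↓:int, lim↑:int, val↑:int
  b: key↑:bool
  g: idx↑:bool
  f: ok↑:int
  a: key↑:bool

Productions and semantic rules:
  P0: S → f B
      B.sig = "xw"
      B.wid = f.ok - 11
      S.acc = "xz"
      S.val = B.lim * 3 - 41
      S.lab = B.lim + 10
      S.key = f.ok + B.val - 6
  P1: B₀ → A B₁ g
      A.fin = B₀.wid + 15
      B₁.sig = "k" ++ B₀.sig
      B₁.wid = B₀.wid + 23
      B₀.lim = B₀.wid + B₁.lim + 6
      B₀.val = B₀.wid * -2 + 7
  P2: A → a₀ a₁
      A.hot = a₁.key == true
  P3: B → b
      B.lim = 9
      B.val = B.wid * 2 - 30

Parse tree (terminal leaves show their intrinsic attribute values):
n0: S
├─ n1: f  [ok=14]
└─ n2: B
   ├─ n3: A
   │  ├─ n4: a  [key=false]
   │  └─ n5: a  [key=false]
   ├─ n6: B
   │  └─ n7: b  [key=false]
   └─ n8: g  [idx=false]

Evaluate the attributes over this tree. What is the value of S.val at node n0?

1. n1.ok = 14  [terminal]
2. n2.sig = "xw"  ["xw"]
3. n2.wid = 3  [f.ok - 11]
4. n3.fin = 18  [B₀.wid + 15]
5. n4.key = false  [terminal]
6. n5.key = false  [terminal]
7. n3.hot = false  [a₁.key == true]
8. n6.sig = "kxw"  ["k" ++ B₀.sig]
9. n6.wid = 26  [B₀.wid + 23]
10. n7.key = false  [terminal]
11. n6.lim = 9  [9]
12. n6.val = 22  [B.wid * 2 - 30]
13. n8.idx = false  [terminal]
14. n2.lim = 18  [B₀.wid + B₁.lim + 6]
15. n2.val = 1  [B₀.wid * -2 + 7]
16. n0.acc = "xz"  ["xz"]
17. n0.val = 13  [B.lim * 3 - 41]
18. n0.lab = 28  [B.lim + 10]
19. n0.key = 9  [f.ok + B.val - 6]

13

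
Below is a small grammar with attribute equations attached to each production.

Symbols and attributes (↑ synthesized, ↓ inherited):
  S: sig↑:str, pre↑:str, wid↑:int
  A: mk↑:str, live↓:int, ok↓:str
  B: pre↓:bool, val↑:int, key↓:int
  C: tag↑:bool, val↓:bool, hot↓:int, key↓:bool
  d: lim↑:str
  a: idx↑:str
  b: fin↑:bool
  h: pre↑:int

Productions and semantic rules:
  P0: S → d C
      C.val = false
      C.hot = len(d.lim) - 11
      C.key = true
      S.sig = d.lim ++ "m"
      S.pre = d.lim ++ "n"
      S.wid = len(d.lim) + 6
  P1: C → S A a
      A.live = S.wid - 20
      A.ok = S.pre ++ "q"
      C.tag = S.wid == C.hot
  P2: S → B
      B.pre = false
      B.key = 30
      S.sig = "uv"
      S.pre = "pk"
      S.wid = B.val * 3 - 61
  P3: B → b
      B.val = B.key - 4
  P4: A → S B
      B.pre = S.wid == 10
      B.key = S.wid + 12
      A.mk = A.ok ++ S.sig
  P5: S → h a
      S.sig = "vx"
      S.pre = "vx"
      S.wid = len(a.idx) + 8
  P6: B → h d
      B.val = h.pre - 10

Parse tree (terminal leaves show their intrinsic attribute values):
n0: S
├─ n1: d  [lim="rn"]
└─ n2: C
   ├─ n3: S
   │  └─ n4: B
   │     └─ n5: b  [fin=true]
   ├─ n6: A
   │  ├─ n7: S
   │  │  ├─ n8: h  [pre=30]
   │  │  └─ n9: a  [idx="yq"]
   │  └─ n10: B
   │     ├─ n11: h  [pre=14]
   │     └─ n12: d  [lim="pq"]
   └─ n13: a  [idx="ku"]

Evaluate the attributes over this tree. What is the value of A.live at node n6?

1. n1.lim = "rn"  [terminal]
2. n2.val = false  [false]
3. n2.hot = -9  [len(d.lim) - 11]
4. n2.key = true  [true]
5. n4.pre = false  [false]
6. n4.key = 30  [30]
7. n5.fin = true  [terminal]
8. n4.val = 26  [B.key - 4]
9. n3.sig = "uv"  ["uv"]
10. n3.pre = "pk"  ["pk"]
11. n3.wid = 17  [B.val * 3 - 61]
12. n6.live = -3  [S.wid - 20]
13. n6.ok = "pkq"  [S.pre ++ "q"]
14. n8.pre = 30  [terminal]
15. n9.idx = "yq"  [terminal]
16. n7.sig = "vx"  ["vx"]
17. n7.pre = "vx"  ["vx"]
18. n7.wid = 10  [len(a.idx) + 8]
19. n10.pre = true  [S.wid == 10]
20. n10.key = 22  [S.wid + 12]
21. n11.pre = 14  [terminal]
22. n12.lim = "pq"  [terminal]
23. n10.val = 4  [h.pre - 10]
24. n6.mk = "pkqvx"  [A.ok ++ S.sig]
25. n13.idx = "ku"  [terminal]
26. n2.tag = false  [S.wid == C.hot]
27. n0.sig = "rnm"  [d.lim ++ "m"]
28. n0.pre = "rnn"  [d.lim ++ "n"]
29. n0.wid = 8  [len(d.lim) + 6]

-3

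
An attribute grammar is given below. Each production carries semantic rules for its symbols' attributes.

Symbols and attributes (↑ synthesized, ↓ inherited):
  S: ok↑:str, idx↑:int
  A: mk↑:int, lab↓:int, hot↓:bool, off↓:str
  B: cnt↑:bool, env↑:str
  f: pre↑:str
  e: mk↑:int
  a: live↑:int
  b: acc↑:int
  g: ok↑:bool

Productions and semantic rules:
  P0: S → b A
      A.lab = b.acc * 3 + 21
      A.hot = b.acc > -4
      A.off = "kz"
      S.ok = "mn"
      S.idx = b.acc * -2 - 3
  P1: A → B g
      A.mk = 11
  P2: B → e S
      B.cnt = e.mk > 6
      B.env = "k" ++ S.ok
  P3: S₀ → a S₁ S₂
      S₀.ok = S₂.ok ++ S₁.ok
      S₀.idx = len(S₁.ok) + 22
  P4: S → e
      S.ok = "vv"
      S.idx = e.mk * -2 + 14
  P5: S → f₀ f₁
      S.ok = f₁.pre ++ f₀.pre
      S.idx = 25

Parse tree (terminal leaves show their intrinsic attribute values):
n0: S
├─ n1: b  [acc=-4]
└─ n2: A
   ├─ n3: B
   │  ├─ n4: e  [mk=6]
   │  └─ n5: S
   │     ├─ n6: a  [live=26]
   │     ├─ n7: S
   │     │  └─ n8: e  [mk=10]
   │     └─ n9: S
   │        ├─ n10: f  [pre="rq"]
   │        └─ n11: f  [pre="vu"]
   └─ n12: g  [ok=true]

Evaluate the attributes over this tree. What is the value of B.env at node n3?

1. n1.acc = -4  [terminal]
2. n2.lab = 9  [b.acc * 3 + 21]
3. n2.hot = false  [b.acc > -4]
4. n2.off = "kz"  ["kz"]
5. n4.mk = 6  [terminal]
6. n6.live = 26  [terminal]
7. n8.mk = 10  [terminal]
8. n7.ok = "vv"  ["vv"]
9. n7.idx = -6  [e.mk * -2 + 14]
10. n10.pre = "rq"  [terminal]
11. n11.pre = "vu"  [terminal]
12. n9.ok = "vurq"  [f₁.pre ++ f₀.pre]
13. n9.idx = 25  [25]
14. n5.ok = "vurqvv"  [S₂.ok ++ S₁.ok]
15. n5.idx = 24  [len(S₁.ok) + 22]
16. n3.cnt = false  [e.mk > 6]
17. n3.env = "kvurqvv"  ["k" ++ S.ok]
18. n12.ok = true  [terminal]
19. n2.mk = 11  [11]
20. n0.ok = "mn"  ["mn"]
21. n0.idx = 5  [b.acc * -2 - 3]

"kvurqvv"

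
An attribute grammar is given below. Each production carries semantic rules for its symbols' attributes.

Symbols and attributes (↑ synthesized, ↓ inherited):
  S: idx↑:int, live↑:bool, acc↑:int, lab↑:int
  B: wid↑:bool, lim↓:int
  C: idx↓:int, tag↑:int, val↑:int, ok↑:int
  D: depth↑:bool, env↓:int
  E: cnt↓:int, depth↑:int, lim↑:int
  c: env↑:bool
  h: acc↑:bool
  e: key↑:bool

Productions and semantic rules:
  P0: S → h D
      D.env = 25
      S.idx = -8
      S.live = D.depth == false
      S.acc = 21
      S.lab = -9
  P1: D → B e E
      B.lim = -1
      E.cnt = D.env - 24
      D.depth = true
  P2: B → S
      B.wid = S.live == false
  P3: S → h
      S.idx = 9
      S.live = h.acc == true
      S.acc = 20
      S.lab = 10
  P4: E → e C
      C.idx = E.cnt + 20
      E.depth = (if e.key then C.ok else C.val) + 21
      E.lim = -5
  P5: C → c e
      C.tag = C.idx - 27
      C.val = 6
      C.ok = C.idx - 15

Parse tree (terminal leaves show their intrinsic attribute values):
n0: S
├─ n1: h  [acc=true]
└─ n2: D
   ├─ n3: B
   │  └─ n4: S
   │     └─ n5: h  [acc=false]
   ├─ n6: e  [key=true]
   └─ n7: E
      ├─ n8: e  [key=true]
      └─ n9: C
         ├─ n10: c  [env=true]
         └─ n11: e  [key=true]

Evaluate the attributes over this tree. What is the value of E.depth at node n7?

1. n1.acc = true  [terminal]
2. n2.env = 25  [25]
3. n3.lim = -1  [-1]
4. n5.acc = false  [terminal]
5. n4.idx = 9  [9]
6. n4.live = false  [h.acc == true]
7. n4.acc = 20  [20]
8. n4.lab = 10  [10]
9. n3.wid = true  [S.live == false]
10. n6.key = true  [terminal]
11. n7.cnt = 1  [D.env - 24]
12. n8.key = true  [terminal]
13. n9.idx = 21  [E.cnt + 20]
14. n10.env = true  [terminal]
15. n11.key = true  [terminal]
16. n9.tag = -6  [C.idx - 27]
17. n9.val = 6  [6]
18. n9.ok = 6  [C.idx - 15]
19. n7.depth = 27  [(if e.key then C.ok else C.val) + 21]
20. n7.lim = -5  [-5]
21. n2.depth = true  [true]
22. n0.idx = -8  [-8]
23. n0.live = false  [D.depth == false]
24. n0.acc = 21  [21]
25. n0.lab = -9  [-9]

27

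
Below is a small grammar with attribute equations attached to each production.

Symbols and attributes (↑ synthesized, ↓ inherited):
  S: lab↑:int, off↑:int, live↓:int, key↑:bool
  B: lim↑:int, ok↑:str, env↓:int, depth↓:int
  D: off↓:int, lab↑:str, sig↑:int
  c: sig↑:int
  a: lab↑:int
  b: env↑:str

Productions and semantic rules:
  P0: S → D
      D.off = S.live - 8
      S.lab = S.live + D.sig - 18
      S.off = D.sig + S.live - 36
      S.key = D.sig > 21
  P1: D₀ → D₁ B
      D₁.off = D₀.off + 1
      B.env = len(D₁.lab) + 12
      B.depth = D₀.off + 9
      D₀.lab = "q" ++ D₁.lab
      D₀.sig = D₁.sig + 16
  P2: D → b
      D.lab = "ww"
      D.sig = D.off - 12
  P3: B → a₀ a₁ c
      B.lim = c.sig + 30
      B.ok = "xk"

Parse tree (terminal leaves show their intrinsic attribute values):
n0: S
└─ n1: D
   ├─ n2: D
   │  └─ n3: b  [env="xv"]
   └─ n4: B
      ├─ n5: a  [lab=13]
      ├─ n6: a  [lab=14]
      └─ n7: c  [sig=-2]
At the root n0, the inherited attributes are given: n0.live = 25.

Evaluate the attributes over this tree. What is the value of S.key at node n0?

1. n0.live = 25  [given at root]
2. n1.off = 17  [S.live - 8]
3. n2.off = 18  [D₀.off + 1]
4. n3.env = "xv"  [terminal]
5. n2.lab = "ww"  ["ww"]
6. n2.sig = 6  [D.off - 12]
7. n4.env = 14  [len(D₁.lab) + 12]
8. n4.depth = 26  [D₀.off + 9]
9. n5.lab = 13  [terminal]
10. n6.lab = 14  [terminal]
11. n7.sig = -2  [terminal]
12. n4.lim = 28  [c.sig + 30]
13. n4.ok = "xk"  ["xk"]
14. n1.lab = "qww"  ["q" ++ D₁.lab]
15. n1.sig = 22  [D₁.sig + 16]
16. n0.lab = 29  [S.live + D.sig - 18]
17. n0.off = 11  [D.sig + S.live - 36]
18. n0.key = true  [D.sig > 21]

true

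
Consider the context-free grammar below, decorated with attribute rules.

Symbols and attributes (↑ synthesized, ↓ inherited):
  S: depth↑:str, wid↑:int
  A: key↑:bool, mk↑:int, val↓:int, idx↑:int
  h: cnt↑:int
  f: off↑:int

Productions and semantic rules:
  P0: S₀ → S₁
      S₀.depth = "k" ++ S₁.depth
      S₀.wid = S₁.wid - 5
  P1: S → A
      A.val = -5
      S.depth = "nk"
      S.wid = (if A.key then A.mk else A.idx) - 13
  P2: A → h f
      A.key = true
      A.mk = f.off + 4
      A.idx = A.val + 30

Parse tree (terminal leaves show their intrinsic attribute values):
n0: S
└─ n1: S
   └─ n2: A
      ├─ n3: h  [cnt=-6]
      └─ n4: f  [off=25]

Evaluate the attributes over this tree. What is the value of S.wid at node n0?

1. n2.val = -5  [-5]
2. n3.cnt = -6  [terminal]
3. n4.off = 25  [terminal]
4. n2.key = true  [true]
5. n2.mk = 29  [f.off + 4]
6. n2.idx = 25  [A.val + 30]
7. n1.depth = "nk"  ["nk"]
8. n1.wid = 16  [(if A.key then A.mk else A.idx) - 13]
9. n0.depth = "knk"  ["k" ++ S₁.depth]
10. n0.wid = 11  [S₁.wid - 5]

11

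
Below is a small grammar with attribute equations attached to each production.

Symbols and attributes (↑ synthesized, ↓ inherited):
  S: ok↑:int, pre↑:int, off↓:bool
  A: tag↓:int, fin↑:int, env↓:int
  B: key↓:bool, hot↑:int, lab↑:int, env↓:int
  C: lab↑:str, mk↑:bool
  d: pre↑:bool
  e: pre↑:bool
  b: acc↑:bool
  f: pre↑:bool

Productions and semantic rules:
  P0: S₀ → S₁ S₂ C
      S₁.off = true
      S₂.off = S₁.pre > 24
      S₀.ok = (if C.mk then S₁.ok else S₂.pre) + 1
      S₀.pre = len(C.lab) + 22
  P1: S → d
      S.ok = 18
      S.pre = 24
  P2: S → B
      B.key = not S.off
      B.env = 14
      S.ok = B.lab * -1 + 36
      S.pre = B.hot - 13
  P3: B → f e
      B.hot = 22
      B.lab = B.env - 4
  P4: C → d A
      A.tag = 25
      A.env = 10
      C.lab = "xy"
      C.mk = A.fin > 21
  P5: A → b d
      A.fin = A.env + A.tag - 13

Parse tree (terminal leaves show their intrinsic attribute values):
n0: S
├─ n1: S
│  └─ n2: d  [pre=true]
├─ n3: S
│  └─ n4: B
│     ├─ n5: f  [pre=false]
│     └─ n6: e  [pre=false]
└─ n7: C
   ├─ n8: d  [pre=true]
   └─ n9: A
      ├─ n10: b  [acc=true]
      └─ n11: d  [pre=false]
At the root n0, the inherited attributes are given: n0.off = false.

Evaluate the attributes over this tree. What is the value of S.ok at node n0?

19

1. n0.off = false  [given at root]
2. n1.off = true  [true]
3. n2.pre = true  [terminal]
4. n1.ok = 18  [18]
5. n1.pre = 24  [24]
6. n3.off = false  [S₁.pre > 24]
7. n4.key = true  [not S.off]
8. n4.env = 14  [14]
9. n5.pre = false  [terminal]
10. n6.pre = false  [terminal]
11. n4.hot = 22  [22]
12. n4.lab = 10  [B.env - 4]
13. n3.ok = 26  [B.lab * -1 + 36]
14. n3.pre = 9  [B.hot - 13]
15. n8.pre = true  [terminal]
16. n9.tag = 25  [25]
17. n9.env = 10  [10]
18. n10.acc = true  [terminal]
19. n11.pre = false  [terminal]
20. n9.fin = 22  [A.env + A.tag - 13]
21. n7.lab = "xy"  ["xy"]
22. n7.mk = true  [A.fin > 21]
23. n0.ok = 19  [(if C.mk then S₁.ok else S₂.pre) + 1]
24. n0.pre = 24  [len(C.lab) + 22]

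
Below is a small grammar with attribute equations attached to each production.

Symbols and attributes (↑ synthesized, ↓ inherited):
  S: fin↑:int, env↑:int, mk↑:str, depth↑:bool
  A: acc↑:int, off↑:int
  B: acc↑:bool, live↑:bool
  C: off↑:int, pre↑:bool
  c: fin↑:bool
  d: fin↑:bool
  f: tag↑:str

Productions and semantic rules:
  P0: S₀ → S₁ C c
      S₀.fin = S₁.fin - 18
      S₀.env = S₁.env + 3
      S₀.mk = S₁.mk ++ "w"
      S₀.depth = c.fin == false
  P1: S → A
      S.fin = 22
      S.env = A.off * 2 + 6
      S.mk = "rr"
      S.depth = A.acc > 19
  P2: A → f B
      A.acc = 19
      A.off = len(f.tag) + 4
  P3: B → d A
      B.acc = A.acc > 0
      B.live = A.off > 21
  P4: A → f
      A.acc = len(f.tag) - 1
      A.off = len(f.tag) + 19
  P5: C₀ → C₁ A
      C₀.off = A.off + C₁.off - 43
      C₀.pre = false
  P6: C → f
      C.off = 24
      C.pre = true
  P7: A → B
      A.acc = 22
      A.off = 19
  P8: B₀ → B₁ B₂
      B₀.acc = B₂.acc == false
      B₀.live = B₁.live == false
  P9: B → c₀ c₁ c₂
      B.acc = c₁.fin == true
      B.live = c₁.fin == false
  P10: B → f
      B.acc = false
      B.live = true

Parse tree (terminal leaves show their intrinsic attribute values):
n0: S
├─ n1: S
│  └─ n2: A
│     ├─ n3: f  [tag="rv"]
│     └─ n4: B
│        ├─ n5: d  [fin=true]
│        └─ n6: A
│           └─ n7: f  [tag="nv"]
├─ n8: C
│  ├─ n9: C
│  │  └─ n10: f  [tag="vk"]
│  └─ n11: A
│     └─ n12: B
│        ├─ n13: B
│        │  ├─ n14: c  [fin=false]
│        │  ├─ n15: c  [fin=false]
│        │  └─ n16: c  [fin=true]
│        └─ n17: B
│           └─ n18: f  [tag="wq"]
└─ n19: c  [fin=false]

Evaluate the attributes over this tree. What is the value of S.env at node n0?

21

1. n3.tag = "rv"  [terminal]
2. n5.fin = true  [terminal]
3. n7.tag = "nv"  [terminal]
4. n6.acc = 1  [len(f.tag) - 1]
5. n6.off = 21  [len(f.tag) + 19]
6. n4.acc = true  [A.acc > 0]
7. n4.live = false  [A.off > 21]
8. n2.acc = 19  [19]
9. n2.off = 6  [len(f.tag) + 4]
10. n1.fin = 22  [22]
11. n1.env = 18  [A.off * 2 + 6]
12. n1.mk = "rr"  ["rr"]
13. n1.depth = false  [A.acc > 19]
14. n10.tag = "vk"  [terminal]
15. n9.off = 24  [24]
16. n9.pre = true  [true]
17. n14.fin = false  [terminal]
18. n15.fin = false  [terminal]
19. n16.fin = true  [terminal]
20. n13.acc = false  [c₁.fin == true]
21. n13.live = true  [c₁.fin == false]
22. n18.tag = "wq"  [terminal]
23. n17.acc = false  [false]
24. n17.live = true  [true]
25. n12.acc = true  [B₂.acc == false]
26. n12.live = false  [B₁.live == false]
27. n11.acc = 22  [22]
28. n11.off = 19  [19]
29. n8.off = 0  [A.off + C₁.off - 43]
30. n8.pre = false  [false]
31. n19.fin = false  [terminal]
32. n0.fin = 4  [S₁.fin - 18]
33. n0.env = 21  [S₁.env + 3]
34. n0.mk = "rrw"  [S₁.mk ++ "w"]
35. n0.depth = true  [c.fin == false]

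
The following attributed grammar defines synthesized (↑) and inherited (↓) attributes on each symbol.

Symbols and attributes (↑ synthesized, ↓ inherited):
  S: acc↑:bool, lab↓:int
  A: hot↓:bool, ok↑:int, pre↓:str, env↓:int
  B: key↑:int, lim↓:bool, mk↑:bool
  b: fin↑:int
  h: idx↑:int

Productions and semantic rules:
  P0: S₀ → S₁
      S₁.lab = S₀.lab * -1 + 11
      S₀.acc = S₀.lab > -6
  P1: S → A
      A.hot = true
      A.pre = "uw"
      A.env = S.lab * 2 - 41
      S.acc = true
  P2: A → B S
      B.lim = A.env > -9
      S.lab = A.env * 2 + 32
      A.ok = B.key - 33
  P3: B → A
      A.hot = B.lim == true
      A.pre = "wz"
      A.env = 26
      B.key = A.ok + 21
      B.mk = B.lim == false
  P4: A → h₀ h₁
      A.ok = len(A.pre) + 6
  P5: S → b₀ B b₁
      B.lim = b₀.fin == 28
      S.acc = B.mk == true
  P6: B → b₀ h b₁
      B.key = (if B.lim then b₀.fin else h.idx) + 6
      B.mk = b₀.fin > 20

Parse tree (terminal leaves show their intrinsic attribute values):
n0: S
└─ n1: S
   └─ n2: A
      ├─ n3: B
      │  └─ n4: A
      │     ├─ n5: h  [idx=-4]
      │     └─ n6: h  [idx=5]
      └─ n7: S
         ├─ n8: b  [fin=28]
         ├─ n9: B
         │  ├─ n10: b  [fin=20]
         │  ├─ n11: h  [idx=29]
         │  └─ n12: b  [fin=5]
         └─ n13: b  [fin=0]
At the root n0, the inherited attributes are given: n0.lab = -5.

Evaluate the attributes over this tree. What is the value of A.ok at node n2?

-4

1. n0.lab = -5  [given at root]
2. n1.lab = 16  [S₀.lab * -1 + 11]
3. n2.hot = true  [true]
4. n2.pre = "uw"  ["uw"]
5. n2.env = -9  [S.lab * 2 - 41]
6. n3.lim = false  [A.env > -9]
7. n4.hot = false  [B.lim == true]
8. n4.pre = "wz"  ["wz"]
9. n4.env = 26  [26]
10. n5.idx = -4  [terminal]
11. n6.idx = 5  [terminal]
12. n4.ok = 8  [len(A.pre) + 6]
13. n3.key = 29  [A.ok + 21]
14. n3.mk = true  [B.lim == false]
15. n7.lab = 14  [A.env * 2 + 32]
16. n8.fin = 28  [terminal]
17. n9.lim = true  [b₀.fin == 28]
18. n10.fin = 20  [terminal]
19. n11.idx = 29  [terminal]
20. n12.fin = 5  [terminal]
21. n9.key = 26  [(if B.lim then b₀.fin else h.idx) + 6]
22. n9.mk = false  [b₀.fin > 20]
23. n13.fin = 0  [terminal]
24. n7.acc = false  [B.mk == true]
25. n2.ok = -4  [B.key - 33]
26. n1.acc = true  [true]
27. n0.acc = true  [S₀.lab > -6]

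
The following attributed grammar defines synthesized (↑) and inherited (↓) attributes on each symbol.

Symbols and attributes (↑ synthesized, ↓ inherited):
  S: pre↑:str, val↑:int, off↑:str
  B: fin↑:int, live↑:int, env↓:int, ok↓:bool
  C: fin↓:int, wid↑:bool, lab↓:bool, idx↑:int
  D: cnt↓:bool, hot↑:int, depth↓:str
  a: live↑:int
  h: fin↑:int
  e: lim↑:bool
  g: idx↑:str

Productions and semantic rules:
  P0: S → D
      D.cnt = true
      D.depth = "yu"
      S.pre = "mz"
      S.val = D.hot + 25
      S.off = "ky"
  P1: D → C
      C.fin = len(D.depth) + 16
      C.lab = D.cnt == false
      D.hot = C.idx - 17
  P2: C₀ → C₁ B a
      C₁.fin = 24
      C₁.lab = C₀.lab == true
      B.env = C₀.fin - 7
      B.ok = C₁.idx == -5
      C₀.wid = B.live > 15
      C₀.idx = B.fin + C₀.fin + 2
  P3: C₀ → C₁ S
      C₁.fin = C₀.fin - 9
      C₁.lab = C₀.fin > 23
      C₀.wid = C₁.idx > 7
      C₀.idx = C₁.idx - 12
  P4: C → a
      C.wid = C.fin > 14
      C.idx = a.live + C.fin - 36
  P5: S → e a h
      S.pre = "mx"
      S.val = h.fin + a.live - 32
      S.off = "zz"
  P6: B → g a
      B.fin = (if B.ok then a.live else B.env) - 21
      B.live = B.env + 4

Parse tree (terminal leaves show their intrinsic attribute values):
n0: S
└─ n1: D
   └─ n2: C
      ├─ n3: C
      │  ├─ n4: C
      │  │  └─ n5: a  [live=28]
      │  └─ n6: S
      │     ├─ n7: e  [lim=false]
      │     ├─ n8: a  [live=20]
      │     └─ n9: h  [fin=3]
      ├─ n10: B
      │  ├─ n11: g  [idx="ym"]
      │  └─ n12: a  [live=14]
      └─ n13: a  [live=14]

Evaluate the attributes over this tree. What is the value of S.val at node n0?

1. n1.cnt = true  [true]
2. n1.depth = "yu"  ["yu"]
3. n2.fin = 18  [len(D.depth) + 16]
4. n2.lab = false  [D.cnt == false]
5. n3.fin = 24  [24]
6. n3.lab = false  [C₀.lab == true]
7. n4.fin = 15  [C₀.fin - 9]
8. n4.lab = true  [C₀.fin > 23]
9. n5.live = 28  [terminal]
10. n4.wid = true  [C.fin > 14]
11. n4.idx = 7  [a.live + C.fin - 36]
12. n7.lim = false  [terminal]
13. n8.live = 20  [terminal]
14. n9.fin = 3  [terminal]
15. n6.pre = "mx"  ["mx"]
16. n6.val = -9  [h.fin + a.live - 32]
17. n6.off = "zz"  ["zz"]
18. n3.wid = false  [C₁.idx > 7]
19. n3.idx = -5  [C₁.idx - 12]
20. n10.env = 11  [C₀.fin - 7]
21. n10.ok = true  [C₁.idx == -5]
22. n11.idx = "ym"  [terminal]
23. n12.live = 14  [terminal]
24. n10.fin = -7  [(if B.ok then a.live else B.env) - 21]
25. n10.live = 15  [B.env + 4]
26. n13.live = 14  [terminal]
27. n2.wid = false  [B.live > 15]
28. n2.idx = 13  [B.fin + C₀.fin + 2]
29. n1.hot = -4  [C.idx - 17]
30. n0.pre = "mz"  ["mz"]
31. n0.val = 21  [D.hot + 25]
32. n0.off = "ky"  ["ky"]

21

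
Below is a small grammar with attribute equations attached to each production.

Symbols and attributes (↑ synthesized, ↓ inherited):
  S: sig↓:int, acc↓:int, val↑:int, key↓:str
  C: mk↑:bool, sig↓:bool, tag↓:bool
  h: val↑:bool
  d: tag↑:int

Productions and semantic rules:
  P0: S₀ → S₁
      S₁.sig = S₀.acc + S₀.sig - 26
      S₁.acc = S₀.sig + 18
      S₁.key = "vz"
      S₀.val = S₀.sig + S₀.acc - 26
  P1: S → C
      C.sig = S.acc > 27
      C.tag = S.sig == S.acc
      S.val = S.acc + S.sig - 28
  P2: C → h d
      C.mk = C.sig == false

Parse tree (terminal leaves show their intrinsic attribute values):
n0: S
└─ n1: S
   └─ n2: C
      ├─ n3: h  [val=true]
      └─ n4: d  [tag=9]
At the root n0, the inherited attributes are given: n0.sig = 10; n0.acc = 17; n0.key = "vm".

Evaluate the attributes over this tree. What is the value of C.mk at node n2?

false

1. n0.sig = 10  [given at root]
2. n0.acc = 17  [given at root]
3. n0.key = "vm"  [given at root]
4. n1.sig = 1  [S₀.acc + S₀.sig - 26]
5. n1.acc = 28  [S₀.sig + 18]
6. n1.key = "vz"  ["vz"]
7. n2.sig = true  [S.acc > 27]
8. n2.tag = false  [S.sig == S.acc]
9. n3.val = true  [terminal]
10. n4.tag = 9  [terminal]
11. n2.mk = false  [C.sig == false]
12. n1.val = 1  [S.acc + S.sig - 28]
13. n0.val = 1  [S₀.sig + S₀.acc - 26]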